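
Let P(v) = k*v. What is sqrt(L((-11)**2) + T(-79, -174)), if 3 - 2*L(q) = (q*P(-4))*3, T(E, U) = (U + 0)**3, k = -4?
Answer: 51*I*sqrt(8106)/2 ≈ 2295.9*I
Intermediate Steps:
T(E, U) = U**3
P(v) = -4*v
L(q) = 3/2 - 24*q (L(q) = 3/2 - q*(-4*(-4))*3/2 = 3/2 - q*16*3/2 = 3/2 - 16*q*3/2 = 3/2 - 24*q)
sqrt(L((-11)**2) + T(-79, -174)) = sqrt((3/2 - 24*(-11)**2) + (-174)**3) = sqrt((3/2 - 24*121) - 5268024) = sqrt((3/2 - 2904) - 5268024) = sqrt(-5805/2 - 5268024) = sqrt(-10541853/2) = 51*I*sqrt(8106)/2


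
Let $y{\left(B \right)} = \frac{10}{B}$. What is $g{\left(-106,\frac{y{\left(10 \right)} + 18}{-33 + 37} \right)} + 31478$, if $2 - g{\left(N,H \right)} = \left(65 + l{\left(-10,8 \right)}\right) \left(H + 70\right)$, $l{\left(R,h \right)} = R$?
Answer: $\frac{109475}{4} \approx 27369.0$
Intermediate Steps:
$g{\left(N,H \right)} = -3848 - 55 H$ ($g{\left(N,H \right)} = 2 - \left(65 - 10\right) \left(H + 70\right) = 2 - 55 \left(70 + H\right) = 2 - \left(3850 + 55 H\right) = -3848 - 55 H$)
$g{\left(-106,\frac{y{\left(10 \right)} + 18}{-33 + 37} \right)} + 31478 = \left(-3848 - 55 \frac{\frac{10}{10} + 18}{-33 + 37}\right) + 31478 = \left(-3848 - 55 \frac{10 \cdot \frac{1}{10} + 18}{4}\right) + 31478 = \left(-3848 - 55 \left(1 + 18\right) \frac{1}{4}\right) + 31478 = \left(-3848 - 55 \cdot 19 \cdot \frac{1}{4}\right) + 31478 = \left(-3848 - \frac{1045}{4}\right) + 31478 = - \frac{16437}{4} + 31478 = \frac{109475}{4}$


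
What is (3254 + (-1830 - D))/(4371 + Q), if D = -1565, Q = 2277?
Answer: 2989/6648 ≈ 0.44961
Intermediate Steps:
(3254 + (-1830 - D))/(4371 + Q) = (3254 + (-1830 - 1*(-1565)))/(4371 + 2277) = (3254 + (-1830 + 1565))/6648 = (3254 - 265)*(1/6648) = 2989*(1/6648) = 2989/6648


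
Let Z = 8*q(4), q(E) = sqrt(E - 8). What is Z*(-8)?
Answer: -128*I ≈ -128.0*I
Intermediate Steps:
q(E) = sqrt(-8 + E)
Z = 16*I (Z = 8*sqrt(-8 + 4) = 8*sqrt(-4) = 8*(2*I) = 16*I ≈ 16.0*I)
Z*(-8) = (16*I)*(-8) = -128*I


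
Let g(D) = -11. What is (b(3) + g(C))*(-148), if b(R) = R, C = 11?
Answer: 1184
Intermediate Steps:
(b(3) + g(C))*(-148) = (3 - 11)*(-148) = -8*(-148) = 1184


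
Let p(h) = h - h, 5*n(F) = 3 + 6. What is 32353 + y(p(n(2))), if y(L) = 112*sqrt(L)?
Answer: 32353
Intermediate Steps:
n(F) = 9/5 (n(F) = (3 + 6)/5 = (1/5)*9 = 9/5)
p(h) = 0
32353 + y(p(n(2))) = 32353 + 112*sqrt(0) = 32353 + 112*0 = 32353 + 0 = 32353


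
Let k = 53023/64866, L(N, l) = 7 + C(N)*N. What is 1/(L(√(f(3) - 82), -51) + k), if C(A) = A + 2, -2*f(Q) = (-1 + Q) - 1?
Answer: -32433*I/(32433*√330 + 2422180*I) ≈ -0.012642 - 0.0030751*I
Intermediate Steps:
f(Q) = 1 - Q/2 (f(Q) = -((-1 + Q) - 1)/2 = -(-2 + Q)/2 = 1 - Q/2)
C(A) = 2 + A
L(N, l) = 7 + N*(2 + N) (L(N, l) = 7 + (2 + N)*N = 7 + N*(2 + N))
k = 53023/64866 (k = 53023*(1/64866) = 53023/64866 ≈ 0.81742)
1/(L(√(f(3) - 82), -51) + k) = 1/((7 + √((1 - ½*3) - 82)*(2 + √((1 - ½*3) - 82))) + 53023/64866) = 1/((7 + √((1 - 3/2) - 82)*(2 + √((1 - 3/2) - 82))) + 53023/64866) = 1/((7 + √(-½ - 82)*(2 + √(-½ - 82))) + 53023/64866) = 1/((7 + √(-165/2)*(2 + √(-165/2))) + 53023/64866) = 1/((7 + (I*√330/2)*(2 + I*√330/2)) + 53023/64866) = 1/((7 + I*√330*(2 + I*√330/2)/2) + 53023/64866) = 1/(507085/64866 + I*√330*(2 + I*√330/2)/2)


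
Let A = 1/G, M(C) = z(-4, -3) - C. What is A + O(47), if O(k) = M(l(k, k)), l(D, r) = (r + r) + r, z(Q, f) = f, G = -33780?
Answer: -4864321/33780 ≈ -144.00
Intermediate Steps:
l(D, r) = 3*r (l(D, r) = 2*r + r = 3*r)
M(C) = -3 - C
O(k) = -3 - 3*k
A = -1/33780 (A = 1/(-33780) = -1/33780 ≈ -2.9603e-5)
A + O(47) = -1/33780 + (-3 - 3*47) = -1/33780 + (-3 - 141) = -1/33780 - 144 = -4864321/33780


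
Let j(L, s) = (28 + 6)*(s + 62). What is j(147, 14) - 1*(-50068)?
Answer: 52652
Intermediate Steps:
j(L, s) = 2108 + 34*s (j(L, s) = 34*(62 + s) = 2108 + 34*s)
j(147, 14) - 1*(-50068) = (2108 + 34*14) - 1*(-50068) = (2108 + 476) + 50068 = 2584 + 50068 = 52652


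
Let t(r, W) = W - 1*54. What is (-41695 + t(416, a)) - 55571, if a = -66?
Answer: -97386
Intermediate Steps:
t(r, W) = -54 + W (t(r, W) = W - 54 = -54 + W)
(-41695 + t(416, a)) - 55571 = (-41695 + (-54 - 66)) - 55571 = (-41695 - 120) - 55571 = -41815 - 55571 = -97386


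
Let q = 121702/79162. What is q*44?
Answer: 2677444/39581 ≈ 67.645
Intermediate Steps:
q = 60851/39581 (q = 121702*(1/79162) = 60851/39581 ≈ 1.5374)
q*44 = (60851/39581)*44 = 2677444/39581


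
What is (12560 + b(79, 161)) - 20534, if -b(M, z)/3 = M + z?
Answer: -8694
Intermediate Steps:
b(M, z) = -3*M - 3*z (b(M, z) = -3*(M + z) = -3*M - 3*z)
(12560 + b(79, 161)) - 20534 = (12560 + (-3*79 - 3*161)) - 20534 = (12560 + (-237 - 483)) - 20534 = (12560 - 720) - 20534 = 11840 - 20534 = -8694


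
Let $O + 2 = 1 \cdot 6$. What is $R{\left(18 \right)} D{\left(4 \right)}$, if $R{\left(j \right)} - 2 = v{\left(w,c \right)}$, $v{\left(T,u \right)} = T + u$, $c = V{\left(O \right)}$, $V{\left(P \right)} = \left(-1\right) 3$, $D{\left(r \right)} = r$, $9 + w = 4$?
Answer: $-24$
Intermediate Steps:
$w = -5$ ($w = -9 + 4 = -5$)
$O = 4$ ($O = -2 + 1 \cdot 6 = -2 + 6 = 4$)
$V{\left(P \right)} = -3$
$c = -3$
$R{\left(j \right)} = -6$ ($R{\left(j \right)} = 2 - 8 = -6$)
$R{\left(18 \right)} D{\left(4 \right)} = \left(-6\right) 4 = -24$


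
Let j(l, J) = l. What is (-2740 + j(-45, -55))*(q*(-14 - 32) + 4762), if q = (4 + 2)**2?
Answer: -8650210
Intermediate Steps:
q = 36 (q = 6**2 = 36)
(-2740 + j(-45, -55))*(q*(-14 - 32) + 4762) = (-2740 - 45)*(36*(-14 - 32) + 4762) = -2785*(36*(-46) + 4762) = -2785*(-1656 + 4762) = -2785*3106 = -8650210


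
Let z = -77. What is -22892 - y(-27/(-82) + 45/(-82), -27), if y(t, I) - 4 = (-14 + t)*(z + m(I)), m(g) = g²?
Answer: -558620/41 ≈ -13625.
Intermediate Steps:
y(t, I) = 4 + (-77 + I²)*(-14 + t) (y(t, I) = 4 + (-14 + t)*(-77 + I²) = 4 + (-77 + I²)*(-14 + t))
-22892 - y(-27/(-82) + 45/(-82), -27) = -22892 - (1082 - 77*(-27/(-82) + 45/(-82)) - 14*(-27)² + (-27/(-82) + 45/(-82))*(-27)²) = -22892 - (1082 - 77*(-27*(-1/82) + 45*(-1/82)) - 14*729 + (-27*(-1/82) + 45*(-1/82))*729) = -22892 - (1082 - 77*(27/82 - 45/82) - 10206 + (27/82 - 45/82)*729) = -22892 - (1082 - 77*(-9/41) - 10206 - 9/41*729) = -22892 - (1082 + 693/41 - 10206 - 6561/41) = -22892 - 1*(-379952/41) = -22892 + 379952/41 = -558620/41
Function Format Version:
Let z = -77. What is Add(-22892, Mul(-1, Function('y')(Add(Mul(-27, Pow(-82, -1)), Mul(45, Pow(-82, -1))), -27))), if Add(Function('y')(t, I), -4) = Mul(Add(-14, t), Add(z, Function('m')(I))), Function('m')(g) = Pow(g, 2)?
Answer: Rational(-558620, 41) ≈ -13625.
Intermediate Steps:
Function('y')(t, I) = Add(4, Mul(Add(-77, Pow(I, 2)), Add(-14, t))) (Function('y')(t, I) = Add(4, Mul(Add(-14, t), Add(-77, Pow(I, 2)))) = Add(4, Mul(Add(-77, Pow(I, 2)), Add(-14, t))))
Add(-22892, Mul(-1, Function('y')(Add(Mul(-27, Pow(-82, -1)), Mul(45, Pow(-82, -1))), -27))) = Add(-22892, Mul(-1, Add(1082, Mul(-77, Add(Mul(-27, Pow(-82, -1)), Mul(45, Pow(-82, -1)))), Mul(-14, Pow(-27, 2)), Mul(Add(Mul(-27, Pow(-82, -1)), Mul(45, Pow(-82, -1))), Pow(-27, 2))))) = Add(-22892, Mul(-1, Add(1082, Mul(-77, Add(Mul(-27, Rational(-1, 82)), Mul(45, Rational(-1, 82)))), Mul(-14, 729), Mul(Add(Mul(-27, Rational(-1, 82)), Mul(45, Rational(-1, 82))), 729)))) = Add(-22892, Mul(-1, Add(1082, Mul(-77, Add(Rational(27, 82), Rational(-45, 82))), -10206, Mul(Add(Rational(27, 82), Rational(-45, 82)), 729)))) = Add(-22892, Mul(-1, Add(1082, Mul(-77, Rational(-9, 41)), -10206, Mul(Rational(-9, 41), 729)))) = Add(-22892, Mul(-1, Add(1082, Rational(693, 41), -10206, Rational(-6561, 41)))) = Add(-22892, Mul(-1, Rational(-379952, 41))) = Add(-22892, Rational(379952, 41)) = Rational(-558620, 41)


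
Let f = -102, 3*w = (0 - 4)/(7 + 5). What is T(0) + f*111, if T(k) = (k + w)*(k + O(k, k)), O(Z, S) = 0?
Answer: -11322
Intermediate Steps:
w = -⅑ (w = ((0 - 4)/(7 + 5))/3 = (-4/12)/3 = (-4*1/12)/3 = (⅓)*(-⅓) = -⅑ ≈ -0.11111)
T(k) = k*(-⅑ + k) (T(k) = (k - ⅑)*(k + 0) = (-⅑ + k)*k = k*(-⅑ + k))
T(0) + f*111 = 0*(-⅑ + 0) - 102*111 = 0*(-⅑) - 11322 = 0 - 11322 = -11322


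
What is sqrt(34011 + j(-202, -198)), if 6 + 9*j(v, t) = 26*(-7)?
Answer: sqrt(305911)/3 ≈ 184.36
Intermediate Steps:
j(v, t) = -188/9 (j(v, t) = -2/3 + (26*(-7))/9 = -2/3 + (1/9)*(-182) = -2/3 - 182/9 = -188/9)
sqrt(34011 + j(-202, -198)) = sqrt(34011 - 188/9) = sqrt(305911/9) = sqrt(305911)/3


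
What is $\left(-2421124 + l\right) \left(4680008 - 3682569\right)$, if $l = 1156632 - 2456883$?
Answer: $-3711844558625$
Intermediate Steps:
$l = -1300251$ ($l = 1156632 - 2456883 = -1300251$)
$\left(-2421124 + l\right) \left(4680008 - 3682569\right) = \left(-2421124 - 1300251\right) \left(4680008 - 3682569\right) = \left(-3721375\right) 997439 = -3711844558625$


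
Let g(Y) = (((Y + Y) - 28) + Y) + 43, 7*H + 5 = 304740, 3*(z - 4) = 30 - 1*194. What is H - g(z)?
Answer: 305694/7 ≈ 43671.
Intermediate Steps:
z = -152/3 (z = 4 + (30 - 1*194)/3 = 4 + (30 - 194)/3 = 4 + (⅓)*(-164) = 4 - 164/3 = -152/3 ≈ -50.667)
H = 304735/7 (H = -5/7 + (⅐)*304740 = -5/7 + 304740/7 = 304735/7 ≈ 43534.)
g(Y) = 15 + 3*Y (g(Y) = ((2*Y - 28) + Y) + 43 = ((-28 + 2*Y) + Y) + 43 = (-28 + 3*Y) + 43 = 15 + 3*Y)
H - g(z) = 304735/7 - (15 + 3*(-152/3)) = 304735/7 - (15 - 152) = 304735/7 - 1*(-137) = 304735/7 + 137 = 305694/7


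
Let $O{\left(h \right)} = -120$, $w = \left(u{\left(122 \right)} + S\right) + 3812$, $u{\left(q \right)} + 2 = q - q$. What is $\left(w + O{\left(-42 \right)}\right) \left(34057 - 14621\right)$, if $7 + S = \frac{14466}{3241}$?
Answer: $\frac{232280977084}{3241} \approx 7.167 \cdot 10^{7}$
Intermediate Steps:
$S = - \frac{8221}{3241}$ ($S = -7 + \frac{14466}{3241} = - \frac{8221}{3241} \approx -2.5366$)
$u{\left(q \right)} = -2$ ($u{\left(q \right)} = -2 + \left(q - q\right) = -2 + 0 = -2$)
$w = \frac{12339989}{3241}$ ($w = \left(-2 - \frac{8221}{3241}\right) + 3812 = - \frac{14703}{3241} + 3812 = \frac{12339989}{3241} \approx 3807.5$)
$\left(w + O{\left(-42 \right)}\right) \left(34057 - 14621\right) = \left(\frac{12339989}{3241} - 120\right) \left(34057 - 14621\right) = \frac{11951069}{3241} \cdot 19436 = \frac{232280977084}{3241}$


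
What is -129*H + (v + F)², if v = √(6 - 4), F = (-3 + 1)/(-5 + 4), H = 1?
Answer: -123 + 4*√2 ≈ -117.34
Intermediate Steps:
F = 2 (F = -2/(-1) = -2*(-1) = 2)
v = √2 ≈ 1.4142
-129*H + (v + F)² = -129 + (√2 + 2)² = -43*3 + (2 + √2)² = -129 + (2 + √2)²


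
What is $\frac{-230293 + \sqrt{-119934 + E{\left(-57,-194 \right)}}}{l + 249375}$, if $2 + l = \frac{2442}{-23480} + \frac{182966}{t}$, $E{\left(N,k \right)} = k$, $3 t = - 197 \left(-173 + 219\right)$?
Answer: $- \frac{12250192024420}{13261904836009} + \frac{425551520 i \sqrt{1877}}{13261904836009} \approx -0.92371 + 0.0013902 i$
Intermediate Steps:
$t = - \frac{9062}{3}$ ($t = \frac{\left(-197\right) \left(-173 + 219\right)}{3} = \frac{\left(-197\right) 46}{3} = \frac{1}{3} \left(-9062\right) = - \frac{9062}{3} \approx -3020.7$)
$l = - \frac{3333951491}{53193940}$ ($l = -2 + \left(\frac{2442}{-23480} + \frac{182966}{- \frac{9062}{3}}\right) = -2 + \left(2442 \left(- \frac{1}{23480}\right) + 182966 \left(- \frac{3}{9062}\right)\right) = -2 - \frac{3227563611}{53193940} = - \frac{3333951491}{53193940} \approx -62.675$)
$\frac{-230293 + \sqrt{-119934 + E{\left(-57,-194 \right)}}}{l + 249375} = \frac{-230293 + \sqrt{-119934 - 194}}{- \frac{3333951491}{53193940} + 249375} = \frac{-230293 + \sqrt{-120128}}{\frac{13261904836009}{53193940}} = \left(-230293 + 8 i \sqrt{1877}\right) \frac{53193940}{13261904836009} = - \frac{12250192024420}{13261904836009} + \frac{425551520 i \sqrt{1877}}{13261904836009}$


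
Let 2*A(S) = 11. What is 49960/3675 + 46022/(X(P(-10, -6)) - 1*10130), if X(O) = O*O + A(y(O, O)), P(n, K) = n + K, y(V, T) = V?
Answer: 43186588/4835565 ≈ 8.9310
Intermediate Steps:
A(S) = 11/2 (A(S) = (½)*11 = 11/2)
P(n, K) = K + n
X(O) = 11/2 + O² (X(O) = O*O + 11/2 = O² + 11/2 = 11/2 + O²)
49960/3675 + 46022/(X(P(-10, -6)) - 1*10130) = 49960/3675 + 46022/((11/2 + (-6 - 10)²) - 1*10130) = 49960*(1/3675) + 46022/((11/2 + (-16)²) - 10130) = 9992/735 + 46022/((11/2 + 256) - 10130) = 9992/735 + 46022/(523/2 - 10130) = 9992/735 + 46022/(-19737/2) = 9992/735 + 46022*(-2/19737) = 9992/735 - 92044/19737 = 43186588/4835565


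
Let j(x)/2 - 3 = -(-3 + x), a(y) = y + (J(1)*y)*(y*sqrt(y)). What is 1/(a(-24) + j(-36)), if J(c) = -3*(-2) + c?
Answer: 5/32514348 - 56*I*sqrt(6)/2709529 ≈ 1.5378e-7 - 5.0626e-5*I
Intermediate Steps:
J(c) = 6 + c
a(y) = y + 7*y**(5/2) (a(y) = y + ((6 + 1)*y)*(y*sqrt(y)) = y + (7*y)*y**(3/2) = y + 7*y**(5/2))
j(x) = 12 - 2*x (j(x) = 6 + 2*(-(-3 + x)) = 6 + 2*(3 - x) = 6 + (6 - 2*x) = 12 - 2*x)
1/(a(-24) + j(-36)) = 1/((-24 + 7*(-24)**(5/2)) + (12 - 2*(-36))) = 1/((-24 + 7*(1152*I*sqrt(6))) + (12 + 72)) = 1/((-24 + 8064*I*sqrt(6)) + 84) = 1/(60 + 8064*I*sqrt(6))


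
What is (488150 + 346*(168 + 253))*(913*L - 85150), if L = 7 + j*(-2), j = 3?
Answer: -53390758392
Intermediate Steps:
L = 1 (L = 7 + 3*(-2) = 7 - 6 = 1)
(488150 + 346*(168 + 253))*(913*L - 85150) = (488150 + 346*(168 + 253))*(913*1 - 85150) = (488150 + 346*421)*(913 - 85150) = (488150 + 145666)*(-84237) = 633816*(-84237) = -53390758392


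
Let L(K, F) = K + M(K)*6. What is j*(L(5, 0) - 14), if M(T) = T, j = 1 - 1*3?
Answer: -42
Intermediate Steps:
j = -2 (j = 1 - 3 = -2)
L(K, F) = 7*K (L(K, F) = K + K*6 = K + 6*K = 7*K)
j*(L(5, 0) - 14) = -2*(7*5 - 14) = -2*(35 - 14) = -2*21 = -42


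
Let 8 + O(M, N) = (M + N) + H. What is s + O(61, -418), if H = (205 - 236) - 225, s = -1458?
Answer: -2079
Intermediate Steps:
H = -256 (H = -31 - 225 = -256)
O(M, N) = -264 + M + N (O(M, N) = -8 + ((M + N) - 256) = -8 + (-256 + M + N) = -264 + M + N)
s + O(61, -418) = -1458 + (-264 + 61 - 418) = -1458 - 621 = -2079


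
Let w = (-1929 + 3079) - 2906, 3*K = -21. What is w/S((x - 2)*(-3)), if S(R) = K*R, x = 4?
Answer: -878/21 ≈ -41.810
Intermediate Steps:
K = -7 (K = (1/3)*(-21) = -7)
S(R) = -7*R
w = -1756 (w = 1150 - 2906 = -1756)
w/S((x - 2)*(-3)) = -1756*1/(21*(4 - 2)) = -1756/((-14*(-3))) = -1756/((-7*(-6))) = -1756/42 = -1756*1/42 = -878/21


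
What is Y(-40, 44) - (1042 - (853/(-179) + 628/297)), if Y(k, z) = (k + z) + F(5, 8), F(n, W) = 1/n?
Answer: -276567452/265815 ≈ -1040.5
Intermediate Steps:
F(n, W) = 1/n
Y(k, z) = 1/5 + k + z (Y(k, z) = (k + z) + 1/5 = 1/5 + k + z)
Y(-40, 44) - (1042 - (853/(-179) + 628/297)) = (1/5 - 40 + 44) - (1042 - (853/(-179) + 628/297)) = 21/5 - (1042 - (853*(-1/179) + 628*(1/297))) = 21/5 - (1042 - (-853/179 + 628/297)) = 21/5 - (1042 - 1*(-140929/53163)) = 21/5 - (1042 + 140929/53163) = 21/5 - 1*55536775/53163 = 21/5 - 55536775/53163 = -276567452/265815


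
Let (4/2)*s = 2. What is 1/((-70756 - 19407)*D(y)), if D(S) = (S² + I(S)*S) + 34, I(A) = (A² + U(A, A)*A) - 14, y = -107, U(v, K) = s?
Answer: 1/108250869919 ≈ 9.2378e-12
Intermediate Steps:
s = 1 (s = (½)*2 = 1)
U(v, K) = 1
I(A) = -14 + A + A² (I(A) = (A² + 1*A) - 14 = (A² + A) - 14 = (A + A²) - 14 = -14 + A + A²)
D(S) = 34 + S² + S*(-14 + S + S²) (D(S) = (S² + (-14 + S + S²)*S) + 34 = (S² + S*(-14 + S + S²)) + 34 = 34 + S² + S*(-14 + S + S²))
1/((-70756 - 19407)*D(y)) = 1/((-70756 - 19407)*(34 + (-107)² - 107*(-14 - 107 + (-107)²))) = 1/((-90163)*(34 + 11449 - 107*(-14 - 107 + 11449))) = -1/(90163*(34 + 11449 - 107*11328)) = -1/(90163*(34 + 11449 - 1212096)) = -1/90163/(-1200613) = -1/90163*(-1/1200613) = 1/108250869919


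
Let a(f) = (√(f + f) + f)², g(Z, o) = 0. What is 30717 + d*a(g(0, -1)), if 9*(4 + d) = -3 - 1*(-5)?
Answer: 30717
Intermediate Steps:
a(f) = (f + √2*√f)² (a(f) = (√(2*f) + f)² = (√2*√f + f)² = (f + √2*√f)²)
d = -34/9 (d = -4 + (-3 - 1*(-5))/9 = -4 + (-3 + 5)/9 = -4 + (⅑)*2 = -4 + 2/9 = -34/9 ≈ -3.7778)
30717 + d*a(g(0, -1)) = 30717 - 34*(0 + √2*√0)²/9 = 30717 - 34*(0 + √2*0)²/9 = 30717 - 34*(0 + 0)²/9 = 30717 - 34/9*0² = 30717 - 34/9*0 = 30717 + 0 = 30717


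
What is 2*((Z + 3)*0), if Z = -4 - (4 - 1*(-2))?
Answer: 0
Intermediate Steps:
Z = -10 (Z = -4 - (4 + 2) = -4 - 1*6 = -4 - 6 = -10)
2*((Z + 3)*0) = 2*((-10 + 3)*0) = 2*(-7*0) = 2*0 = 0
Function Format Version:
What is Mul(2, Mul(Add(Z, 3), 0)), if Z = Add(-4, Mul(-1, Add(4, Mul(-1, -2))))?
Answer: 0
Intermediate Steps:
Z = -10 (Z = Add(-4, Mul(-1, Add(4, 2))) = Add(-4, Mul(-1, 6)) = Add(-4, -6) = -10)
Mul(2, Mul(Add(Z, 3), 0)) = Mul(2, Mul(Add(-10, 3), 0)) = Mul(2, Mul(-7, 0)) = Mul(2, 0) = 0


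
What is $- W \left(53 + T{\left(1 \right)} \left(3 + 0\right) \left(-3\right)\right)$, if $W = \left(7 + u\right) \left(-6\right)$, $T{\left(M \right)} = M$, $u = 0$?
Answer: $1848$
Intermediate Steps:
$W = -42$ ($W = \left(7 + 0\right) \left(-6\right) = 7 \left(-6\right) = -42$)
$- W \left(53 + T{\left(1 \right)} \left(3 + 0\right) \left(-3\right)\right) = \left(-1\right) \left(-42\right) \left(53 + 1 \left(3 + 0\right) \left(-3\right)\right) = 42 \left(53 + 1 \cdot 3 \left(-3\right)\right) = 42 \left(53 + 1 \left(-9\right)\right) = 42 \left(53 - 9\right) = 42 \cdot 44 = 1848$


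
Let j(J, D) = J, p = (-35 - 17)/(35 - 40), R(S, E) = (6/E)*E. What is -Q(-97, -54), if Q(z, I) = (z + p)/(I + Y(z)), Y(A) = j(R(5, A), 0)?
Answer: -433/240 ≈ -1.8042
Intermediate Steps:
R(S, E) = 6
p = 52/5 (p = -52/(-5) = -52*(-⅕) = 52/5 ≈ 10.400)
Y(A) = 6
Q(z, I) = (52/5 + z)/(6 + I) (Q(z, I) = (z + 52/5)/(I + 6) = (52/5 + z)/(6 + I))
-Q(-97, -54) = -(52/5 - 97)/(6 - 54) = -(-433)/((-48)*5) = -(-1)*(-433)/(48*5) = -1*433/240 = -433/240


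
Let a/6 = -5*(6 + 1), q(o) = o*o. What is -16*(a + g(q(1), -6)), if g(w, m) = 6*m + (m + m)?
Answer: 4128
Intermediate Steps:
q(o) = o**2
a = -210 (a = 6*(-5*(6 + 1)) = 6*(-5*7) = 6*(-35) = -210)
g(w, m) = 8*m (g(w, m) = 6*m + 2*m = 8*m)
-16*(a + g(q(1), -6)) = -16*(-210 + 8*(-6)) = -16*(-210 - 48) = -16*(-258) = 4128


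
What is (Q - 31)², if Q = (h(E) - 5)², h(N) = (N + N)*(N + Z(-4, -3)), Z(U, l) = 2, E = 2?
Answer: 8100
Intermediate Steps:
h(N) = 2*N*(2 + N) (h(N) = (N + N)*(N + 2) = (2*N)*(2 + N) = 2*N*(2 + N))
Q = 121 (Q = (2*2*(2 + 2) - 5)² = (2*2*4 - 5)² = (16 - 5)² = 11² = 121)
(Q - 31)² = (121 - 31)² = 90² = 8100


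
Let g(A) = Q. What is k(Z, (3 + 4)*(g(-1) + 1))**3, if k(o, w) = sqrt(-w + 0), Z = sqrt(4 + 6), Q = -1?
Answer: 0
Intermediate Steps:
Z = sqrt(10) ≈ 3.1623
g(A) = -1
k(o, w) = sqrt(-w)
k(Z, (3 + 4)*(g(-1) + 1))**3 = (sqrt(-(3 + 4)*(-1 + 1)))**3 = (sqrt(-7*0))**3 = (sqrt(-1*0))**3 = (sqrt(0))**3 = 0**3 = 0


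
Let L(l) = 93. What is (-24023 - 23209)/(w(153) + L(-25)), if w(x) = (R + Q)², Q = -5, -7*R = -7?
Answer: -47232/109 ≈ -433.32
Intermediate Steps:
R = 1 (R = -⅐*(-7) = 1)
w(x) = 16 (w(x) = (1 - 5)² = (-4)² = 16)
(-24023 - 23209)/(w(153) + L(-25)) = (-24023 - 23209)/(16 + 93) = -47232/109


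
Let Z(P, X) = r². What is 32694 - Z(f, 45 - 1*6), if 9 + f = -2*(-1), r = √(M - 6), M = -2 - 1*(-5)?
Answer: 32697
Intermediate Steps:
M = 3 (M = -2 + 5 = 3)
r = I*√3 (r = √(3 - 6) = √(-3) = I*√3 ≈ 1.732*I)
f = -7 (f = -9 - 2*(-1) = -9 + 2 = -7)
Z(P, X) = -3 (Z(P, X) = (I*√3)² = -3)
32694 - Z(f, 45 - 1*6) = 32694 - 1*(-3) = 32694 + 3 = 32697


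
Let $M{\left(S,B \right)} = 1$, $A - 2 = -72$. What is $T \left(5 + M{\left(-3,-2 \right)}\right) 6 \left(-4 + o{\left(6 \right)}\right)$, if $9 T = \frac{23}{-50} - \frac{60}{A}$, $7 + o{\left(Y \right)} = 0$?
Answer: $- \frac{3058}{175} \approx -17.474$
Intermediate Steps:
$A = -70$ ($A = 2 - 72 = -70$)
$o{\left(Y \right)} = -7$ ($o{\left(Y \right)} = -7 + 0 = -7$)
$T = \frac{139}{3150}$ ($T = \frac{\frac{23}{-50} - \frac{60}{-70}}{9} = \frac{23 \left(- \frac{1}{50}\right) - - \frac{6}{7}}{9} = \frac{- \frac{23}{50} + \frac{6}{7}}{9} = \frac{1}{9} \cdot \frac{139}{350} = \frac{139}{3150} \approx 0.044127$)
$T \left(5 + M{\left(-3,-2 \right)}\right) 6 \left(-4 + o{\left(6 \right)}\right) = \frac{139 \left(5 + 1\right) 6 \left(-4 - 7\right)}{3150} = \frac{139 \cdot 6 \cdot 6 \left(-11\right)}{3150} = \frac{139 \cdot 6 \left(-66\right)}{3150} = \frac{139}{3150} \left(-396\right) = - \frac{3058}{175}$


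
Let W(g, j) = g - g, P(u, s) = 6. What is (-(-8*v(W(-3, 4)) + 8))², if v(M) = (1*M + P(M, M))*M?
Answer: 64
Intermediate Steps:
W(g, j) = 0
v(M) = M*(6 + M) (v(M) = (1*M + 6)*M = (M + 6)*M = (6 + M)*M = M*(6 + M))
(-(-8*v(W(-3, 4)) + 8))² = (-(-0*(6 + 0) + 8))² = (-(-0*6 + 8))² = (-(-8*0 + 8))² = (-(0 + 8))² = (-1*8)² = (-8)² = 64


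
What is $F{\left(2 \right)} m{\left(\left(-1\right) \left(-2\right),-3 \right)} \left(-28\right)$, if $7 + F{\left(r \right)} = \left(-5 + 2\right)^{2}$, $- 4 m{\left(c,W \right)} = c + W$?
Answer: $-14$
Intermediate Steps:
$m{\left(c,W \right)} = - \frac{W}{4} - \frac{c}{4}$ ($m{\left(c,W \right)} = - \frac{c + W}{4} = - \frac{W + c}{4} = - \frac{W}{4} - \frac{c}{4}$)
$F{\left(r \right)} = 2$ ($F{\left(r \right)} = -7 + \left(-5 + 2\right)^{2} = -7 + \left(-3\right)^{2} = -7 + 9 = 2$)
$F{\left(2 \right)} m{\left(\left(-1\right) \left(-2\right),-3 \right)} \left(-28\right) = 2 \left(\left(- \frac{1}{4}\right) \left(-3\right) - \frac{\left(-1\right) \left(-2\right)}{4}\right) \left(-28\right) = 2 \left(\frac{3}{4} - \frac{1}{2}\right) \left(-28\right) = 2 \cdot \frac{1}{4} \left(-28\right) = \frac{1}{2} \left(-28\right) = -14$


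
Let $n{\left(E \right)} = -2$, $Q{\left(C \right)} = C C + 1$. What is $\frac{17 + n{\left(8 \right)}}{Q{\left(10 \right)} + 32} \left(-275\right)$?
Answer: $- \frac{4125}{133} \approx -31.015$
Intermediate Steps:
$Q{\left(C \right)} = 1 + C^{2}$ ($Q{\left(C \right)} = C^{2} + 1 = 1 + C^{2}$)
$\frac{17 + n{\left(8 \right)}}{Q{\left(10 \right)} + 32} \left(-275\right) = \frac{17 - 2}{\left(1 + 10^{2}\right) + 32} \left(-275\right) = \frac{15}{\left(1 + 100\right) + 32} \left(-275\right) = \frac{15}{101 + 32} \left(-275\right) = \frac{15}{133} \left(-275\right) = - \frac{4125}{133}$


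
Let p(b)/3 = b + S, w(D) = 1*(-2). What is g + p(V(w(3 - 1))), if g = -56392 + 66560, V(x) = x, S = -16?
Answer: 10114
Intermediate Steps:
w(D) = -2
p(b) = -48 + 3*b (p(b) = 3*(b - 16) = 3*(-16 + b) = -48 + 3*b)
g = 10168
g + p(V(w(3 - 1))) = 10168 + (-48 + 3*(-2)) = 10168 + (-48 - 6) = 10168 - 54 = 10114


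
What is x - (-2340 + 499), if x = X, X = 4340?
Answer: 6181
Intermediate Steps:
x = 4340
x - (-2340 + 499) = 4340 - (-2340 + 499) = 4340 - 1*(-1841) = 4340 + 1841 = 6181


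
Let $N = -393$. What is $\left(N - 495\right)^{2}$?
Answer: $788544$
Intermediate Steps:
$\left(N - 495\right)^{2} = \left(-393 - 495\right)^{2} = \left(-888\right)^{2} = 788544$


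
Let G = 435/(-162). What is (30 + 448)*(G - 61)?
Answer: -821921/27 ≈ -30442.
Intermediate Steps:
G = -145/54 (G = 435*(-1/162) = -145/54 ≈ -2.6852)
(30 + 448)*(G - 61) = (30 + 448)*(-145/54 - 61) = 478*(-3439/54) = -821921/27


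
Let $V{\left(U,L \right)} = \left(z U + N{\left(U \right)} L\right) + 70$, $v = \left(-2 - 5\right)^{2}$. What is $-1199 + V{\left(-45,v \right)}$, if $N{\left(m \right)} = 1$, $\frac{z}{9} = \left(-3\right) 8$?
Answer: $8640$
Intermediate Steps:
$z = -216$ ($z = 9 \left(\left(-3\right) 8\right) = 9 \left(-24\right) = -216$)
$v = 49$ ($v = \left(-7\right)^{2} = 49$)
$V{\left(U,L \right)} = 70 + L - 216 U$ ($V{\left(U,L \right)} = \left(- 216 U + 1 L\right) + 70 = \left(- 216 U + L\right) + 70 = \left(L - 216 U\right) + 70 = 70 + L - 216 U$)
$-1199 + V{\left(-45,v \right)} = -1199 + \left(70 + 49 - -9720\right) = -1199 + \left(70 + 49 + 9720\right) = -1199 + 9839 = 8640$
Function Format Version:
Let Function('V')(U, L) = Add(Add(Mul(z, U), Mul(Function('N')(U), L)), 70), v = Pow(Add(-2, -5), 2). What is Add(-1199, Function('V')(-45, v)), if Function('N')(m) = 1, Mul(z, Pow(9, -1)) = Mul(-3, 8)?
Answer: 8640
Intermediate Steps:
z = -216 (z = Mul(9, Mul(-3, 8)) = Mul(9, -24) = -216)
v = 49 (v = Pow(-7, 2) = 49)
Function('V')(U, L) = Add(70, L, Mul(-216, U)) (Function('V')(U, L) = Add(Add(Mul(-216, U), Mul(1, L)), 70) = Add(Add(Mul(-216, U), L), 70) = Add(Add(L, Mul(-216, U)), 70) = Add(70, L, Mul(-216, U)))
Add(-1199, Function('V')(-45, v)) = Add(-1199, Add(70, 49, Mul(-216, -45))) = Add(-1199, Add(70, 49, 9720)) = Add(-1199, 9839) = 8640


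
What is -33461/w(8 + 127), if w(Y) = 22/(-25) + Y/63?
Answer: -5855675/221 ≈ -26496.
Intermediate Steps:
w(Y) = -22/25 + Y/63 (w(Y) = 22*(-1/25) + Y*(1/63) = -22/25 + Y/63)
-33461/w(8 + 127) = -33461/(-22/25 + (8 + 127)/63) = -33461/(-22/25 + (1/63)*135) = -33461/(-22/25 + 15/7) = -33461/221/175 = -33461*175/221 = -5855675/221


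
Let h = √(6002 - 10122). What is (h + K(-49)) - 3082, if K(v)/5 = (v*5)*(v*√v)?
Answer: -3082 + 420175*I + 2*I*√1030 ≈ -3082.0 + 4.2024e+5*I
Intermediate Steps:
K(v) = 25*v^(5/2) (K(v) = 5*((v*5)*(v*√v)) = 5*((5*v)*v^(3/2)) = 5*(5*v^(5/2)) = 25*v^(5/2))
h = 2*I*√1030 (h = √(-4120) = 2*I*√1030 ≈ 64.187*I)
(h + K(-49)) - 3082 = (2*I*√1030 + 25*(-49)^(5/2)) - 3082 = (2*I*√1030 + 25*(16807*I)) - 3082 = (2*I*√1030 + 420175*I) - 3082 = (420175*I + 2*I*√1030) - 3082 = -3082 + 420175*I + 2*I*√1030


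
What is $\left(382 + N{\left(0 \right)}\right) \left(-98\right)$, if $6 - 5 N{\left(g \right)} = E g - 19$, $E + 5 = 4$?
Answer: $-37926$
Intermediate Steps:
$E = -1$ ($E = -5 + 4 = -1$)
$N{\left(g \right)} = 5 + \frac{g}{5}$ ($N{\left(g \right)} = \frac{6}{5} - \frac{- g - 19}{5} = \frac{6}{5} - \frac{-19 - g}{5} = \frac{6}{5} + \left(\frac{19}{5} + \frac{g}{5}\right) = 5 + \frac{g}{5}$)
$\left(382 + N{\left(0 \right)}\right) \left(-98\right) = \left(382 + \left(5 + \frac{1}{5} \cdot 0\right)\right) \left(-98\right) = \left(382 + \left(5 + 0\right)\right) \left(-98\right) = \left(382 + 5\right) \left(-98\right) = 387 \left(-98\right) = -37926$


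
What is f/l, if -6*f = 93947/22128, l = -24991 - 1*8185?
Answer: 93947/4404711168 ≈ 2.1329e-5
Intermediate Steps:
l = -33176 (l = -24991 - 8185 = -33176)
f = -93947/132768 (f = -93947/(6*22128) = -1/6*93947/22128 = -93947/132768 ≈ -0.70760)
f/l = -93947/132768/(-33176) = -93947/132768*(-1/33176) = 93947/4404711168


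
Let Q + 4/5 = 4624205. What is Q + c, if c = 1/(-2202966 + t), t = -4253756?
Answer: 149286004953157/32283610 ≈ 4.6242e+6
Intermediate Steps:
Q = 23121021/5 (Q = -4/5 + 4624205 = 23121021/5 ≈ 4.6242e+6)
c = -1/6456722 (c = 1/(-2202966 - 4253756) = 1/(-6456722) = -1/6456722 ≈ -1.5488e-7)
Q + c = 23121021/5 - 1/6456722 = 149286004953157/32283610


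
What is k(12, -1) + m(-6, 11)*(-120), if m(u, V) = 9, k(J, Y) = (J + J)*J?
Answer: -792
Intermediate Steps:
k(J, Y) = 2*J**2 (k(J, Y) = (2*J)*J = 2*J**2)
k(12, -1) + m(-6, 11)*(-120) = 2*12**2 + 9*(-120) = 2*144 - 1080 = 288 - 1080 = -792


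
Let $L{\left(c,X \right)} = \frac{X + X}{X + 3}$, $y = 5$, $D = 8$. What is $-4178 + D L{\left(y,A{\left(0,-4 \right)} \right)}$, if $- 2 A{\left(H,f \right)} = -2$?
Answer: $-4174$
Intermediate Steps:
$A{\left(H,f \right)} = 1$ ($A{\left(H,f \right)} = \left(- \frac{1}{2}\right) \left(-2\right) = 1$)
$L{\left(c,X \right)} = \frac{2 X}{3 + X}$
$-4178 + D L{\left(y,A{\left(0,-4 \right)} \right)} = -4178 + 8 \cdot 2 \cdot 1 \frac{1}{3 + 1} = -4178 + 8 \cdot 2 \cdot 1 \cdot \frac{1}{4} = -4178 + 8 \cdot \frac{1}{2} = -4178 + 4 = -4174$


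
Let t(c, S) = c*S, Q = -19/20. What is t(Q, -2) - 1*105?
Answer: -1031/10 ≈ -103.10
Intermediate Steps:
Q = -19/20 (Q = -19*1/20 = -19/20 ≈ -0.95000)
t(c, S) = S*c
t(Q, -2) - 1*105 = -2*(-19/20) - 1*105 = 19/10 - 105 = -1031/10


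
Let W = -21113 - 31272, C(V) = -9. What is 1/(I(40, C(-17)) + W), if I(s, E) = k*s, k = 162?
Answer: -1/45905 ≈ -2.1784e-5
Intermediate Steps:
I(s, E) = 162*s
W = -52385
1/(I(40, C(-17)) + W) = 1/(162*40 - 52385) = 1/(6480 - 52385) = 1/(-45905) = -1/45905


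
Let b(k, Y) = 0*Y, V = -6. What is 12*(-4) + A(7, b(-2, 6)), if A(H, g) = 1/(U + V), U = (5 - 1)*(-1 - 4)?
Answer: -1249/26 ≈ -48.038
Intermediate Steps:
b(k, Y) = 0
U = -20 (U = 4*(-5) = -20)
A(H, g) = -1/26 (A(H, g) = 1/(-20 - 6) = 1/(-26) = -1/26)
12*(-4) + A(7, b(-2, 6)) = 12*(-4) - 1/26 = -48 - 1/26 = -1249/26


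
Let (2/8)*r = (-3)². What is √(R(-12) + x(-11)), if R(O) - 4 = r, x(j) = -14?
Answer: √26 ≈ 5.0990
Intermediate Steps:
r = 36 (r = 4*(-3)² = 4*9 = 36)
R(O) = 40 (R(O) = 4 + 36 = 40)
√(R(-12) + x(-11)) = √(40 - 14) = √26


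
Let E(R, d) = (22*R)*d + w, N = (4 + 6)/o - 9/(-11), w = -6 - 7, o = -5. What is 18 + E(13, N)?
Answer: -333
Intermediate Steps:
w = -13
N = -13/11 (N = (4 + 6)/(-5) - 9/(-11) = 10*(-⅕) - 9*(-1/11) = -2 + 9/11 = -13/11 ≈ -1.1818)
E(R, d) = -13 + 22*R*d (E(R, d) = (22*R)*d - 13 = 22*R*d - 13 = -13 + 22*R*d)
18 + E(13, N) = 18 + (-13 + 22*13*(-13/11)) = 18 + (-13 - 338) = 18 - 351 = -333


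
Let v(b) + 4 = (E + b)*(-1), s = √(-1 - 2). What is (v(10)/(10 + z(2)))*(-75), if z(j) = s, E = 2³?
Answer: 16500/103 - 1650*I*√3/103 ≈ 160.19 - 27.746*I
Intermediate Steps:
E = 8
s = I*√3 (s = √(-3) = I*√3 ≈ 1.732*I)
v(b) = -12 - b (v(b) = -4 + (8 + b)*(-1) = -4 + (-8 - b) = -12 - b)
z(j) = I*√3
(v(10)/(10 + z(2)))*(-75) = ((-12 - 1*10)/(10 + I*√3))*(-75) = ((-12 - 10)/(10 + I*√3))*(-75) = (-22/(10 + I*√3))*(-75) = -22/(10 + I*√3)*(-75) = 1650/(10 + I*√3)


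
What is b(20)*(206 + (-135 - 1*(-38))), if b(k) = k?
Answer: 2180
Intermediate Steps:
b(20)*(206 + (-135 - 1*(-38))) = 20*(206 + (-135 - 1*(-38))) = 20*(206 + (-135 + 38)) = 20*(206 - 97) = 20*109 = 2180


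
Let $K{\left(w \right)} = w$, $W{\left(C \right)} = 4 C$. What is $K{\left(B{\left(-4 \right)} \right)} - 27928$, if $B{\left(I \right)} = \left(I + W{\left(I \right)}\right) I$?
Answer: $-27848$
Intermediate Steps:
$B{\left(I \right)} = 5 I^{2}$ ($B{\left(I \right)} = \left(I + 4 I\right) I = 5 I I = 5 I^{2}$)
$K{\left(B{\left(-4 \right)} \right)} - 27928 = 5 \left(-4\right)^{2} - 27928 = 5 \cdot 16 - 27928 = 80 - 27928 = -27848$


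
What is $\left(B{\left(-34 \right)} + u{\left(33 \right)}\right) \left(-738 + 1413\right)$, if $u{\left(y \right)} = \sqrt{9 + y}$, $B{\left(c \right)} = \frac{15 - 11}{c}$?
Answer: $- \frac{1350}{17} + 675 \sqrt{42} \approx 4295.1$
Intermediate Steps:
$B{\left(c \right)} = \frac{4}{c}$
$\left(B{\left(-34 \right)} + u{\left(33 \right)}\right) \left(-738 + 1413\right) = \left(\frac{4}{-34} + \sqrt{9 + 33}\right) \left(-738 + 1413\right) = \left(4 \left(- \frac{1}{34}\right) + \sqrt{42}\right) 675 = \left(- \frac{2}{17} + \sqrt{42}\right) 675 = - \frac{1350}{17} + 675 \sqrt{42}$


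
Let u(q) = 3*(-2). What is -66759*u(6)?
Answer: 400554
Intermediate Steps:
u(q) = -6
-66759*u(6) = -66759*(-6) = 400554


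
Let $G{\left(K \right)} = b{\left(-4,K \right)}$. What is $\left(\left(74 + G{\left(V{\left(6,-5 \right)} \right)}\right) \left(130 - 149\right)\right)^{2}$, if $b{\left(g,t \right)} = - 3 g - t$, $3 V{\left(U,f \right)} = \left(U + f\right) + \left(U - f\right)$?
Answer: $2427364$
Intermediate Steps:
$V{\left(U,f \right)} = \frac{2 U}{3}$ ($V{\left(U,f \right)} = \frac{\left(U + f\right) + \left(U - f\right)}{3} = \frac{2 U}{3}$)
$b{\left(g,t \right)} = - t - 3 g$
$G{\left(K \right)} = 12 - K$ ($G{\left(K \right)} = - K - -12 = - K + 12 = 12 - K$)
$\left(\left(74 + G{\left(V{\left(6,-5 \right)} \right)}\right) \left(130 - 149\right)\right)^{2} = \left(\left(74 + \left(12 - \frac{2}{3} \cdot 6\right)\right) \left(130 - 149\right)\right)^{2} = \left(\left(74 + \left(12 - 4\right)\right) \left(-19\right)\right)^{2} = \left(\left(74 + 8\right) \left(-19\right)\right)^{2} = \left(82 \left(-19\right)\right)^{2} = \left(-1558\right)^{2} = 2427364$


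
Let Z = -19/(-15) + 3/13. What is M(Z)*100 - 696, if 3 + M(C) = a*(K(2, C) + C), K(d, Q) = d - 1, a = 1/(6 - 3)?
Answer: -106792/117 ≈ -912.75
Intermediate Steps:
a = ⅓ (a = 1/3 = ⅓ ≈ 0.33333)
Z = 292/195 (Z = -19*(-1/15) + 3*(1/13) = 19/15 + 3/13 = 292/195 ≈ 1.4974)
K(d, Q) = -1 + d
M(C) = -8/3 + C/3 (M(C) = -3 + ((-1 + 2) + C)/3 = -3 + (1 + C)/3 = -3 + (⅓ + C/3) = -8/3 + C/3)
M(Z)*100 - 696 = (-8/3 + (⅓)*(292/195))*100 - 696 = (-8/3 + 292/585)*100 - 696 = -1268/585*100 - 696 = -25360/117 - 696 = -106792/117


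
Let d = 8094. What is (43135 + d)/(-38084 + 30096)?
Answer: -51229/7988 ≈ -6.4132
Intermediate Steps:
(43135 + d)/(-38084 + 30096) = (43135 + 8094)/(-38084 + 30096) = 51229/(-7988) = 51229*(-1/7988) = -51229/7988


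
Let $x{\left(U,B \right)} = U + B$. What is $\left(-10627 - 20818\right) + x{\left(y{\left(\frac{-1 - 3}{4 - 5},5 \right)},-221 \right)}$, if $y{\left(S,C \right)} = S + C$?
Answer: $-31657$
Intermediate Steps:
$y{\left(S,C \right)} = C + S$
$x{\left(U,B \right)} = B + U$
$\left(-10627 - 20818\right) + x{\left(y{\left(\frac{-1 - 3}{4 - 5},5 \right)},-221 \right)} = \left(-10627 - 20818\right) - \left(216 - \frac{-1 - 3}{4 - 5}\right) = -31445 - \left(216 - 4\right) = -31445 + \left(-221 + \left(5 - -4\right)\right) = -31445 + \left(-221 + \left(5 + 4\right)\right) = -31445 + \left(-221 + 9\right) = -31445 - 212 = -31657$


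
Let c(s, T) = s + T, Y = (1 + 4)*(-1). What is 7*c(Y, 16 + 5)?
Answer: 112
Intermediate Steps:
Y = -5 (Y = 5*(-1) = -5)
c(s, T) = T + s
7*c(Y, 16 + 5) = 7*((16 + 5) - 5) = 7*(21 - 5) = 7*16 = 112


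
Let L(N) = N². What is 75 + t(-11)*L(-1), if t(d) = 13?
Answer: 88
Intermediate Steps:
75 + t(-11)*L(-1) = 75 + 13*(-1)² = 75 + 13*1 = 75 + 13 = 88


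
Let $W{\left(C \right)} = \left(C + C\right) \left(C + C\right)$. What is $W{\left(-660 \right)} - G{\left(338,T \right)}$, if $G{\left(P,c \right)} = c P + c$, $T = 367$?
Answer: $1617987$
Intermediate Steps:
$G{\left(P,c \right)} = c + P c$ ($G{\left(P,c \right)} = P c + c = c + P c$)
$W{\left(C \right)} = 4 C^{2}$ ($W{\left(C \right)} = 2 C 2 C = 4 C^{2}$)
$W{\left(-660 \right)} - G{\left(338,T \right)} = 4 \left(-660\right)^{2} - 367 \left(1 + 338\right) = 4 \cdot 435600 - 367 \cdot 339 = 1742400 - 124413 = 1617987$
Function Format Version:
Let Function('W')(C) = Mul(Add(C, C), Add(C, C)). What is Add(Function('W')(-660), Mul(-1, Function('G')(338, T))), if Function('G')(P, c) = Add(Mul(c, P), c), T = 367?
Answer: 1617987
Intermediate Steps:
Function('G')(P, c) = Add(c, Mul(P, c)) (Function('G')(P, c) = Add(Mul(P, c), c) = Add(c, Mul(P, c)))
Function('W')(C) = Mul(4, Pow(C, 2)) (Function('W')(C) = Mul(Mul(2, C), Mul(2, C)) = Mul(4, Pow(C, 2)))
Add(Function('W')(-660), Mul(-1, Function('G')(338, T))) = Add(Mul(4, Pow(-660, 2)), Mul(-1, Mul(367, Add(1, 338)))) = Add(Mul(4, 435600), Mul(-1, Mul(367, 339))) = Add(1742400, Mul(-1, 124413)) = Add(1742400, -124413) = 1617987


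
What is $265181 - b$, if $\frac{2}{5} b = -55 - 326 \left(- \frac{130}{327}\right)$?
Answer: $\frac{173306399}{654} \approx 2.6499 \cdot 10^{5}$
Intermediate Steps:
$b = \frac{121975}{654}$ ($b = \frac{5 \left(-55 - 326 \left(- \frac{130}{327}\right)\right)}{2} = \frac{5 \left(-55 - 326 \left(\left(-130\right) \frac{1}{327}\right)\right)}{2} = \frac{5 \left(-55 - - \frac{42380}{327}\right)}{2} = \frac{5 \left(-55 + \frac{42380}{327}\right)}{2} = \frac{5}{2} \cdot \frac{24395}{327} = \frac{121975}{654} \approx 186.51$)
$265181 - b = 265181 - \frac{121975}{654} = \frac{173306399}{654}$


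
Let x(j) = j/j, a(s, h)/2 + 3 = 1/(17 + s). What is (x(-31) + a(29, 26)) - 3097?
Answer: -71345/23 ≈ -3102.0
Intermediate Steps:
a(s, h) = -6 + 2/(17 + s)
x(j) = 1
(x(-31) + a(29, 26)) - 3097 = (1 + 2*(-50 - 3*29)/(17 + 29)) - 3097 = (1 + 2*(-50 - 87)/46) - 3097 = (1 + 2*(1/46)*(-137)) - 3097 = (1 - 137/23) - 3097 = -114/23 - 3097 = -71345/23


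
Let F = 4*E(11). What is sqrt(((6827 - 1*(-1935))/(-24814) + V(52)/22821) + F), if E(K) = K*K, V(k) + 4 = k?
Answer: sqrt(4308148727093162089)/94380049 ≈ 21.992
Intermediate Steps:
V(k) = -4 + k
E(K) = K**2
F = 484 (F = 4*11**2 = 4*121 = 484)
sqrt(((6827 - 1*(-1935))/(-24814) + V(52)/22821) + F) = sqrt(((6827 - 1*(-1935))/(-24814) + (-4 + 52)/22821) + 484) = sqrt(((6827 + 1935)*(-1/24814) + 48*(1/22821)) + 484) = sqrt((8762*(-1/24814) + 16/7607) + 484) = sqrt((-4381/12407 + 16/7607) + 484) = sqrt(-33127755/94380049 + 484) = sqrt(45646815961/94380049) = sqrt(4308148727093162089)/94380049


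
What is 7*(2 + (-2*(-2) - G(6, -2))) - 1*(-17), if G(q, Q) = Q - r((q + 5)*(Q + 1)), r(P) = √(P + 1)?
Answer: 73 + 7*I*√10 ≈ 73.0 + 22.136*I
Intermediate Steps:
r(P) = √(1 + P)
G(q, Q) = Q - √(1 + (1 + Q)*(5 + q)) (G(q, Q) = Q - √(1 + (q + 5)*(Q + 1)) = Q - √(1 + (5 + q)*(1 + Q)) = Q - √(1 + (1 + Q)*(5 + q)))
7*(2 + (-2*(-2) - G(6, -2))) - 1*(-17) = 7*(2 + (-2*(-2) - (-2 - √(6 + 6 + 5*(-2) - 2*6)))) - 1*(-17) = 7*(2 + (4 - (-2 - √(6 + 6 - 10 - 12)))) + 17 = 7*(2 + (4 - (-2 - √(-10)))) + 17 = 7*(2 + (4 - (-2 - I*√10))) + 17 = 7*(2 + (4 + (2 + I*√10))) + 17 = 7*(2 + (6 + I*√10)) + 17 = 7*(8 + I*√10) + 17 = (56 + 7*I*√10) + 17 = 73 + 7*I*√10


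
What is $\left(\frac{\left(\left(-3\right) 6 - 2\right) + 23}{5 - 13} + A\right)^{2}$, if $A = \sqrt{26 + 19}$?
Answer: $\frac{2889}{64} - \frac{9 \sqrt{5}}{4} \approx 40.109$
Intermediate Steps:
$A = 3 \sqrt{5}$ ($A = \sqrt{45} = 3 \sqrt{5} \approx 6.7082$)
$\left(\frac{\left(\left(-3\right) 6 - 2\right) + 23}{5 - 13} + A\right)^{2} = \left(\frac{\left(\left(-3\right) 6 - 2\right) + 23}{5 - 13} + 3 \sqrt{5}\right)^{2} = \left(\frac{\left(-18 - 2\right) + 23}{-8} + 3 \sqrt{5}\right)^{2} = \left(\left(-20 + 23\right) \left(- \frac{1}{8}\right) + 3 \sqrt{5}\right)^{2} = \left(3 \left(- \frac{1}{8}\right) + 3 \sqrt{5}\right)^{2} = \left(- \frac{3}{8} + 3 \sqrt{5}\right)^{2}$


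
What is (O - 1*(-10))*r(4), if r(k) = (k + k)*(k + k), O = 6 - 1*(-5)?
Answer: 1344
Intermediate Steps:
O = 11 (O = 6 + 5 = 11)
r(k) = 4*k² (r(k) = (2*k)*(2*k) = 4*k²)
(O - 1*(-10))*r(4) = (11 - 1*(-10))*(4*4²) = (11 + 10)*(4*16) = 21*64 = 1344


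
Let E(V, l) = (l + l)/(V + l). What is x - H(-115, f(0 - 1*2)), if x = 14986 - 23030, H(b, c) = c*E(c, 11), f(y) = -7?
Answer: -16011/2 ≈ -8005.5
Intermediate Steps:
E(V, l) = 2*l/(V + l) (E(V, l) = (2*l)/(V + l) = 2*l/(V + l))
H(b, c) = 22*c/(11 + c) (H(b, c) = c*(2*11/(c + 11)) = c*(2*11/(11 + c)) = c*(22/(11 + c)) = 22*c/(11 + c))
x = -8044
x - H(-115, f(0 - 1*2)) = -8044 - 22*(-7)/(11 - 7) = -8044 - 22*(-7)/4 = -8044 - 1*(-77/2) = -8044 + 77/2 = -16011/2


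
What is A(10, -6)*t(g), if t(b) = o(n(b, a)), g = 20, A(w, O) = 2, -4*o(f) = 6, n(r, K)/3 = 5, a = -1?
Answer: -3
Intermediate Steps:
n(r, K) = 15 (n(r, K) = 3*5 = 15)
o(f) = -3/2 (o(f) = -1/4*6 = -3/2)
t(b) = -3/2
A(10, -6)*t(g) = 2*(-3/2) = -3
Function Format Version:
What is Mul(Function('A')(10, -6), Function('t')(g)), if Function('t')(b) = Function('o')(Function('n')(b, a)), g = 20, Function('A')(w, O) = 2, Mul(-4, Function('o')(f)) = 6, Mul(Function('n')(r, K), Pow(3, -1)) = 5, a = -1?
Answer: -3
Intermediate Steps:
Function('n')(r, K) = 15 (Function('n')(r, K) = Mul(3, 5) = 15)
Function('o')(f) = Rational(-3, 2) (Function('o')(f) = Mul(Rational(-1, 4), 6) = Rational(-3, 2))
Function('t')(b) = Rational(-3, 2)
Mul(Function('A')(10, -6), Function('t')(g)) = Mul(2, Rational(-3, 2)) = -3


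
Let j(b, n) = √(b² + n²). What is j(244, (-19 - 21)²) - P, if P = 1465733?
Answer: -1465733 + 4*√163721 ≈ -1.4641e+6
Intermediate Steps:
j(244, (-19 - 21)²) - P = √(244² + ((-19 - 21)²)²) - 1*1465733 = √(59536 + ((-40)²)²) - 1465733 = √(59536 + 1600²) - 1465733 = √(59536 + 2560000) - 1465733 = √2619536 - 1465733 = 4*√163721 - 1465733 = -1465733 + 4*√163721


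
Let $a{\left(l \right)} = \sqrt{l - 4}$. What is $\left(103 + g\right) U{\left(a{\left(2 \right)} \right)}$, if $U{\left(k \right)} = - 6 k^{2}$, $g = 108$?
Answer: $2532$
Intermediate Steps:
$a{\left(l \right)} = \sqrt{-4 + l}$
$\left(103 + g\right) U{\left(a{\left(2 \right)} \right)} = \left(103 + 108\right) \left(- 6 \left(\sqrt{-4 + 2}\right)^{2}\right) = 211 \left(- 6 \left(\sqrt{-2}\right)^{2}\right) = 211 \left(- 6 \left(i \sqrt{2}\right)^{2}\right) = 211 \left(\left(-6\right) \left(-2\right)\right) = 211 \cdot 12 = 2532$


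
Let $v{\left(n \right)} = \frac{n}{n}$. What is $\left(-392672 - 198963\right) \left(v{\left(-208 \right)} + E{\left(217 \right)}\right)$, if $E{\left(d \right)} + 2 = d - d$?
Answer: $591635$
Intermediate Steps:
$v{\left(n \right)} = 1$
$E{\left(d \right)} = -2$ ($E{\left(d \right)} = -2 + \left(d - d\right) = -2 + 0 = -2$)
$\left(-392672 - 198963\right) \left(v{\left(-208 \right)} + E{\left(217 \right)}\right) = \left(-392672 - 198963\right) \left(1 - 2\right) = \left(-591635\right) \left(-1\right) = 591635$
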